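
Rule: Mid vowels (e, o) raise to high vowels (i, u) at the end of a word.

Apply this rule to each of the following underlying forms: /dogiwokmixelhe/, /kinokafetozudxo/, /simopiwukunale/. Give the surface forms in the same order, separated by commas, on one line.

/dogiwokmixelhe/: /e/ is a mid vowel in word-final position, so it raises to [i]. → [dogiwokmixelhi].
/kinokafetozudxo/: /o/ is a mid vowel in word-final position, so it raises to [u]. → [kinokafetozudxu].
/simopiwukunale/: /e/ is a mid vowel in word-final position, so it raises to [i]. → [simopiwukunali].

dogiwokmixelhi, kinokafetozudxu, simopiwukunali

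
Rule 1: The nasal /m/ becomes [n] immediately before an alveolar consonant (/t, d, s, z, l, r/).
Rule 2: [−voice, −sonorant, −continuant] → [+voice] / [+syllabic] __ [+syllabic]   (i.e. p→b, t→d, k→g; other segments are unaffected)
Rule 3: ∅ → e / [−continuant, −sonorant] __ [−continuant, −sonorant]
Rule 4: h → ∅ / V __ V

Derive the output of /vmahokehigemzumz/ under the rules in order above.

Rule 1 (nasal place assimilation): /m/ precedes the alveolar consonant /z/, so it assimilates in place to [n]. /m/ precedes the alveolar consonant /z/, so it assimilates in place to [n]. /vmahokehigemzumz/ → vmahokehigenzunz.
Rule 2 (intervocalic voicing): /k/ is a voiceless stop between vowels /o/ and /e/, so it voices to [g]. /vmahokehigenzunz/ → vmahogehigenzunz.
Rule 3 (stop-cluster e-epenthesis): no segment meets the environment; /vmahogehigenzunz/ is unchanged.
Rule 4 (intervocalic h-deletion): /h/ occurs between vowels /a/ and /o/, so it deletes. /h/ occurs between vowels /e/ and /i/, so it deletes. /vmahogehigenzunz/ → vmaogeigenzunz.

vmaogeigenzunz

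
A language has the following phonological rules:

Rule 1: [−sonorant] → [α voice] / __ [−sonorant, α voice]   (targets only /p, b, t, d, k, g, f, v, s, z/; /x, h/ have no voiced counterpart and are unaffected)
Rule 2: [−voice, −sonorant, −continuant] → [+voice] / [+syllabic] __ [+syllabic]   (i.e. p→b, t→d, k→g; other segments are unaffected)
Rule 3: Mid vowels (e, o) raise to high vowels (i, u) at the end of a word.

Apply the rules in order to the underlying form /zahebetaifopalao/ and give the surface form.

zahebedaifobalau

Rule 1 (regressive voicing assimilation): no segment meets the environment; /zahebetaifopalao/ is unchanged.
Rule 2 (intervocalic voicing): /t/ is a voiceless stop between vowels /e/ and /a/, so it voices to [d]. /p/ is a voiceless stop between vowels /o/ and /a/, so it voices to [b]. /zahebetaifopalao/ → zahebedaifobalao.
Rule 3 (final vowel raising): /o/ is a mid vowel in word-final position, so it raises to [u]. /zahebedaifobalao/ → zahebedaifobalau.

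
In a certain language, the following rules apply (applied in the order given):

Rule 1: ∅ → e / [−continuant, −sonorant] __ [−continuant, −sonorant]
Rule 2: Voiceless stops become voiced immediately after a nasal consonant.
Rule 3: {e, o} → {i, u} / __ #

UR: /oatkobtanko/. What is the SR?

Rule 1 (stop-cluster e-epenthesis): /t/ and /k/ form a stop–stop cluster, so [e] is inserted between them. /b/ and /t/ form a stop–stop cluster, so [e] is inserted between them. /oatkobtanko/ → oatekobetanko.
Rule 2 (post-nasal voicing): /k/ is a voiceless stop immediately after the nasal /n/, so it voices to [g]. /oatekobetanko/ → oatekobetango.
Rule 3 (final vowel raising): /o/ is a mid vowel in word-final position, so it raises to [u]. /oatekobetango/ → oatekobetangu.

oatekobetangu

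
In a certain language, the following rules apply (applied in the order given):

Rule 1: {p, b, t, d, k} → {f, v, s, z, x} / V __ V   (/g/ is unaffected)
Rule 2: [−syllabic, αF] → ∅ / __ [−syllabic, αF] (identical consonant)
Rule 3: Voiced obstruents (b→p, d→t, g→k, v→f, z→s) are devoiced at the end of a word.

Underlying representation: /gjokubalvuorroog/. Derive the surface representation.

gjoxuvalvuorook

Rule 1 (intervocalic spirantization): /k/ is a stop between vowels /o/ and /u/, so it spirantizes to the fricative [x]. /b/ is a stop between vowels /u/ and /a/, so it spirantizes to the fricative [v]. /gjokubalvuorroog/ → gjoxuvalvuorroog.
Rule 2 (degemination): /rr/ is a geminate; the first /r/ deletes. /gjoxuvalvuorroog/ → gjoxuvalvuoroog.
Rule 3 (final devoicing): /g/ is a voiced obstruent in word-final position, so it devoices to [k]. /gjoxuvalvuoroog/ → gjoxuvalvuorook.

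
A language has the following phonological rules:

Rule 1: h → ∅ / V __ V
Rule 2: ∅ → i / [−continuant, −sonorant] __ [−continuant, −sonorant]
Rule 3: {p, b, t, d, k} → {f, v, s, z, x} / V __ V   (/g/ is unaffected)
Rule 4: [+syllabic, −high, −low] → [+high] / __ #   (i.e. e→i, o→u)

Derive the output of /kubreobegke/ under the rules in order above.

kubreovegixi

Rule 1 (intervocalic h-deletion): no segment meets the environment; /kubreobegke/ is unchanged.
Rule 2 (stop-cluster i-epenthesis): /g/ and /k/ form a stop–stop cluster, so [i] is inserted between them. /kubreobegke/ → kubreobegike.
Rule 3 (intervocalic spirantization): /b/ is a stop between vowels /o/ and /e/, so it spirantizes to the fricative [v]. /k/ is a stop between vowels /i/ and /e/, so it spirantizes to the fricative [x]. /kubreobegike/ → kubreovegixe.
Rule 4 (final vowel raising): /e/ is a mid vowel in word-final position, so it raises to [i]. /kubreovegixe/ → kubreovegixi.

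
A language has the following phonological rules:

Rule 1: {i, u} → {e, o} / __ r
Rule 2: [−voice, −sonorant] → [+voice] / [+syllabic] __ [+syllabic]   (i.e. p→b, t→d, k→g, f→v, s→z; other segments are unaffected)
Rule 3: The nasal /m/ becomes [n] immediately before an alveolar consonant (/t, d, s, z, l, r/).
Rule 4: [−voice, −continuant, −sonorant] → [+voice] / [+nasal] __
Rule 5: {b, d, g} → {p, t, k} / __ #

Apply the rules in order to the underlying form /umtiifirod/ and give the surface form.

Rule 1 (pre-rhotic lowering): /i/ is a high vowel immediately before /r/, so it lowers to [e]. /umtiifirod/ → umtiiferod.
Rule 2 (intervocalic voicing): /f/ is a voiceless obstruent between vowels /i/ and /e/, so it voices to [v]. /umtiiferod/ → umtiiverod.
Rule 3 (nasal place assimilation): /m/ precedes the alveolar consonant /t/, so it assimilates in place to [n]. /umtiiverod/ → untiiverod.
Rule 4 (post-nasal voicing): /t/ is a voiceless stop immediately after the nasal /n/, so it voices to [d]. /untiiverod/ → undiiverod.
Rule 5 (final devoicing): /d/ is a voiced stop in word-final position, so it devoices to [t]. /undiiverod/ → undiiverot.

undiiverot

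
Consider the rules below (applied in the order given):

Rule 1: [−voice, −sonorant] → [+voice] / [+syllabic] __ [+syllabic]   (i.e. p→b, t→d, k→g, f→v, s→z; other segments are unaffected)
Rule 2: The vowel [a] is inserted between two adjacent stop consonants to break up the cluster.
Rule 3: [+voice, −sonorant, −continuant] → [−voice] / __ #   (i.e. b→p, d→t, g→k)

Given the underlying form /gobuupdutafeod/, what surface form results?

gobuupadudaveot

Rule 1 (intervocalic voicing): /t/ is a voiceless obstruent between vowels /u/ and /a/, so it voices to [d]. /f/ is a voiceless obstruent between vowels /a/ and /e/, so it voices to [v]. /gobuupdutafeod/ → gobuupdudaveod.
Rule 2 (stop-cluster a-epenthesis): /p/ and /d/ form a stop–stop cluster, so [a] is inserted between them. /gobuupdudaveod/ → gobuupadudaveod.
Rule 3 (final devoicing): /d/ is a voiced stop in word-final position, so it devoices to [t]. /gobuupadudaveod/ → gobuupadudaveot.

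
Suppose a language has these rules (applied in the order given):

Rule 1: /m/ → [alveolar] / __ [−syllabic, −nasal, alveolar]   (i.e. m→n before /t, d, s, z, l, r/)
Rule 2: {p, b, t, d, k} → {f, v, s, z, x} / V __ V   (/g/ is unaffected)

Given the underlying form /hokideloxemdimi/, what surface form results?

Rule 1 (nasal place assimilation): /m/ precedes the alveolar consonant /d/, so it assimilates in place to [n]. /hokideloxemdimi/ → hokideloxendimi.
Rule 2 (intervocalic spirantization): /k/ is a stop between vowels /o/ and /i/, so it spirantizes to the fricative [x]. /d/ is a stop between vowels /i/ and /e/, so it spirantizes to the fricative [z]. /hokideloxendimi/ → hoxizeloxendimi.

hoxizeloxendimi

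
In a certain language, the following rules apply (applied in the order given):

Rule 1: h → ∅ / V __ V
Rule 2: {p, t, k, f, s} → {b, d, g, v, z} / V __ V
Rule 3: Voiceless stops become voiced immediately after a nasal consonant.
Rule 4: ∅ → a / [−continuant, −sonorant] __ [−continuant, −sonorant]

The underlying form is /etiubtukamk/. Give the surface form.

ediubatugamg

Rule 1 (intervocalic h-deletion): no segment meets the environment; /etiubtukamk/ is unchanged.
Rule 2 (intervocalic voicing): /t/ is a voiceless obstruent between vowels /e/ and /i/, so it voices to [d]. /k/ is a voiceless obstruent between vowels /u/ and /a/, so it voices to [g]. /etiubtukamk/ → ediubtugamk.
Rule 3 (post-nasal voicing): /k/ is a voiceless stop immediately after the nasal /m/, so it voices to [g]. /ediubtugamk/ → ediubtugamg.
Rule 4 (stop-cluster a-epenthesis): /b/ and /t/ form a stop–stop cluster, so [a] is inserted between them. /ediubtugamg/ → ediubatugamg.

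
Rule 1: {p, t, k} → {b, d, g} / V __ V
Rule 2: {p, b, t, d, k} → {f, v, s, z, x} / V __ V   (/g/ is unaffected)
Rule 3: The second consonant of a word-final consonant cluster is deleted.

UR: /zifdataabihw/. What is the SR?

Rule 1 (intervocalic voicing): /t/ is a voiceless stop between vowels /a/ and /a/, so it voices to [d]. /zifdataabihw/ → zifdadaabihw.
Rule 2 (intervocalic spirantization): /d/ is a stop between vowels /a/ and /a/, so it spirantizes to the fricative [z]. /b/ is a stop between vowels /a/ and /i/, so it spirantizes to the fricative [v]. /zifdadaabihw/ → zifdazaavihw.
Rule 3 (final cluster simplification): /w/ is the second consonant of a word-final cluster /hw/, so it deletes. /zifdazaavihw/ → zifdazaavih.

zifdazaavih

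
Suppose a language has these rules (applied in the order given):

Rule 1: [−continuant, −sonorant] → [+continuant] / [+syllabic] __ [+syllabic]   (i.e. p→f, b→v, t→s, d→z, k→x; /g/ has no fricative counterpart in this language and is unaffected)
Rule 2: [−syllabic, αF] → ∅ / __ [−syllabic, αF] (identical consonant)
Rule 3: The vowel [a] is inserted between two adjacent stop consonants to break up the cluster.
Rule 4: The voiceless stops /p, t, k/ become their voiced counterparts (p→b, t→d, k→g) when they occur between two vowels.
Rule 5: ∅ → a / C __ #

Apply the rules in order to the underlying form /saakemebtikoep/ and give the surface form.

Rule 1 (intervocalic spirantization): /k/ is a stop between vowels /a/ and /e/, so it spirantizes to the fricative [x]. /k/ is a stop between vowels /i/ and /o/, so it spirantizes to the fricative [x]. /saakemebtikoep/ → saaxemebtixoep.
Rule 2 (degemination): no segment meets the environment; /saaxemebtixoep/ is unchanged.
Rule 3 (stop-cluster a-epenthesis): /b/ and /t/ form a stop–stop cluster, so [a] is inserted between them. /saaxemebtixoep/ → saaxemebatixoep.
Rule 4 (intervocalic voicing): /t/ is a voiceless stop between vowels /a/ and /i/, so it voices to [d]. /saaxemebatixoep/ → saaxemebadixoep.
Rule 5 (final a-epenthesis): the form ends in the consonant /p/, so [a] is inserted word-finally. /saaxemebadixoep/ → saaxemebadixoepa.

saaxemebadixoepa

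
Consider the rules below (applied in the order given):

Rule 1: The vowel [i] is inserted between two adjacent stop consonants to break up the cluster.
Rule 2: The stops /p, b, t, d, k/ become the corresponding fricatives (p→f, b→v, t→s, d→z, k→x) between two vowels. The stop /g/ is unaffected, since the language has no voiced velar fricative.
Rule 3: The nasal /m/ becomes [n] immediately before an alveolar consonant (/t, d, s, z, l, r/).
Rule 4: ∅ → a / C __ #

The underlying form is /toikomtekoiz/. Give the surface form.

toixontexoiza

Rule 1 (stop-cluster i-epenthesis): no segment meets the environment; /toikomtekoiz/ is unchanged.
Rule 2 (intervocalic spirantization): /k/ is a stop between vowels /i/ and /o/, so it spirantizes to the fricative [x]. /k/ is a stop between vowels /e/ and /o/, so it spirantizes to the fricative [x]. /toikomtekoiz/ → toixomtexoiz.
Rule 3 (nasal place assimilation): /m/ precedes the alveolar consonant /t/, so it assimilates in place to [n]. /toixomtexoiz/ → toixontexoiz.
Rule 4 (final a-epenthesis): the form ends in the consonant /z/, so [a] is inserted word-finally. /toixontexoiz/ → toixontexoiza.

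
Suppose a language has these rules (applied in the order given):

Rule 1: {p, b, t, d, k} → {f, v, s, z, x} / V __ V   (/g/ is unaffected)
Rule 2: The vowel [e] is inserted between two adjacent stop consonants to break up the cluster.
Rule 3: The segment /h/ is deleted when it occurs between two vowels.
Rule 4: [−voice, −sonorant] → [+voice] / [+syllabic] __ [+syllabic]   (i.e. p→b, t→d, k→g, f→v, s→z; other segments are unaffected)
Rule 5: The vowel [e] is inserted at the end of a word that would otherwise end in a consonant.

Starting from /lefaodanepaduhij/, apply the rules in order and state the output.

levaozanevazuije

Rule 1 (intervocalic spirantization): /d/ is a stop between vowels /o/ and /a/, so it spirantizes to the fricative [z]. /p/ is a stop between vowels /e/ and /a/, so it spirantizes to the fricative [f]. /d/ is a stop between vowels /a/ and /u/, so it spirantizes to the fricative [z]. /lefaodanepaduhij/ → lefaozanefazuhij.
Rule 2 (stop-cluster e-epenthesis): no segment meets the environment; /lefaozanefazuhij/ is unchanged.
Rule 3 (intervocalic h-deletion): /h/ occurs between vowels /u/ and /i/, so it deletes. /lefaozanefazuhij/ → lefaozanefazuij.
Rule 4 (intervocalic voicing): /f/ is a voiceless obstruent between vowels /e/ and /a/, so it voices to [v]. /f/ is a voiceless obstruent between vowels /e/ and /a/, so it voices to [v]. /lefaozanefazuij/ → levaozanevazuij.
Rule 5 (final e-epenthesis): the form ends in the consonant /j/, so [e] is inserted word-finally. /levaozanevazuij/ → levaozanevazuije.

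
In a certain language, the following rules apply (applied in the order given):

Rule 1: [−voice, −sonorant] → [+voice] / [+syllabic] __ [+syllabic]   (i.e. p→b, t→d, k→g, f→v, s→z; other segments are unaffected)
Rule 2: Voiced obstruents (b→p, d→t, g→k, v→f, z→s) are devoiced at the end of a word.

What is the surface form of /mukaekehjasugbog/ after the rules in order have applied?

Rule 1 (intervocalic voicing): /k/ is a voiceless obstruent between vowels /u/ and /a/, so it voices to [g]. /k/ is a voiceless obstruent between vowels /e/ and /e/, so it voices to [g]. /s/ is a voiceless obstruent between vowels /a/ and /u/, so it voices to [z]. /mukaekehjasugbog/ → mugaegehjazugbog.
Rule 2 (final devoicing): /g/ is a voiced obstruent in word-final position, so it devoices to [k]. /mugaegehjazugbog/ → mugaegehjazugbok.

mugaegehjazugbok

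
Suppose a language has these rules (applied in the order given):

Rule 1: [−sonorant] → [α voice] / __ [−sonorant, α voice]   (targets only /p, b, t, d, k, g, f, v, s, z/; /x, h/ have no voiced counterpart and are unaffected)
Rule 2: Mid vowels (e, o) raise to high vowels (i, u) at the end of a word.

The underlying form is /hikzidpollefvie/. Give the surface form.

higzitpollevvii

Rule 1 (regressive voicing assimilation): /k/ precedes the voiced obstruent /z/, so it voices to [g] by assimilation. /d/ precedes the voiceless obstruent /p/, so it devoices to [t] by assimilation. /f/ precedes the voiced obstruent /v/, so it voices to [v] by assimilation. /hikzidpollefvie/ → higzitpollevvie.
Rule 2 (final vowel raising): /e/ is a mid vowel in word-final position, so it raises to [i]. /higzitpollevvie/ → higzitpollevvii.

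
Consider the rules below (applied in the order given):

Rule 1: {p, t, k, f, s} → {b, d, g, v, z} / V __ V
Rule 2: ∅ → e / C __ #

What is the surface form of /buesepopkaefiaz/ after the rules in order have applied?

Rule 1 (intervocalic voicing): /s/ is a voiceless obstruent between vowels /e/ and /e/, so it voices to [z]. /p/ is a voiceless obstruent between vowels /e/ and /o/, so it voices to [b]. /f/ is a voiceless obstruent between vowels /e/ and /i/, so it voices to [v]. /buesepopkaefiaz/ → buezebopkaeviaz.
Rule 2 (final e-epenthesis): the form ends in the consonant /z/, so [e] is inserted word-finally. /buezebopkaeviaz/ → buezebopkaeviaze.

buezebopkaeviaze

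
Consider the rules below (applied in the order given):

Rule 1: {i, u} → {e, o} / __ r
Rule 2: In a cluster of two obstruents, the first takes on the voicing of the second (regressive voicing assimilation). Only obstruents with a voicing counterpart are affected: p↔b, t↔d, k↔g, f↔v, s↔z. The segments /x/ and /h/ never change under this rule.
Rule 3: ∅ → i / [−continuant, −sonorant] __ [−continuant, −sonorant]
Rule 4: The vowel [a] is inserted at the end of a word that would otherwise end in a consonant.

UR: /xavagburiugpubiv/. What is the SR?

xavagiboriukipubiva

Rule 1 (pre-rhotic lowering): /u/ is a high vowel immediately before /r/, so it lowers to [o]. /xavagburiugpubiv/ → xavagboriugpubiv.
Rule 2 (regressive voicing assimilation): /g/ precedes the voiceless obstruent /p/, so it devoices to [k] by assimilation. /xavagboriugpubiv/ → xavagboriukpubiv.
Rule 3 (stop-cluster i-epenthesis): /g/ and /b/ form a stop–stop cluster, so [i] is inserted between them. /k/ and /p/ form a stop–stop cluster, so [i] is inserted between them. /xavagboriukpubiv/ → xavagiboriukipubiv.
Rule 4 (final a-epenthesis): the form ends in the consonant /v/, so [a] is inserted word-finally. /xavagiboriukipubiv/ → xavagiboriukipubiva.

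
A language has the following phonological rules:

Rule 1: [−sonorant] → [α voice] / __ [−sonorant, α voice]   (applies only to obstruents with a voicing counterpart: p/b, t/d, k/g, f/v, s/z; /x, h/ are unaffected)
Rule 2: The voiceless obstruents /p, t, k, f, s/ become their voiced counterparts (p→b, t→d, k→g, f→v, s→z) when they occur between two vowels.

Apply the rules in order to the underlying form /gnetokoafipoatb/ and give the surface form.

gnedogoaviboadb

Rule 1 (regressive voicing assimilation): /t/ precedes the voiced obstruent /b/, so it voices to [d] by assimilation. /gnetokoafipoatb/ → gnetokoafipoadb.
Rule 2 (intervocalic voicing): /t/ is a voiceless obstruent between vowels /e/ and /o/, so it voices to [d]. /k/ is a voiceless obstruent between vowels /o/ and /o/, so it voices to [g]. /f/ is a voiceless obstruent between vowels /a/ and /i/, so it voices to [v]. /p/ is a voiceless obstruent between vowels /i/ and /o/, so it voices to [b]. /gnetokoafipoadb/ → gnedogoaviboadb.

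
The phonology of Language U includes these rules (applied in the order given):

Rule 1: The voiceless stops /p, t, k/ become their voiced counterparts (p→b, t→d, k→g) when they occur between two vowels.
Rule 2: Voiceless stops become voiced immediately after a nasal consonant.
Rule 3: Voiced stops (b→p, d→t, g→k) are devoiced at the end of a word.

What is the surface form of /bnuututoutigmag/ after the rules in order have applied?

Rule 1 (intervocalic voicing): /t/ is a voiceless stop between vowels /u/ and /u/, so it voices to [d]. /t/ is a voiceless stop between vowels /u/ and /o/, so it voices to [d]. /t/ is a voiceless stop between vowels /u/ and /i/, so it voices to [d]. /bnuututoutigmag/ → bnuududoudigmag.
Rule 2 (post-nasal voicing): no segment meets the environment; /bnuududoudigmag/ is unchanged.
Rule 3 (final devoicing): /g/ is a voiced stop in word-final position, so it devoices to [k]. /bnuududoudigmag/ → bnuududoudigmak.

bnuududoudigmak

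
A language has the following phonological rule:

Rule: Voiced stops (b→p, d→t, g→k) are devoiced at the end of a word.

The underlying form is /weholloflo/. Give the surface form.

weholloflo

No segment of /weholloflo/ meets the structural description of the rule, so the form surfaces unchanged.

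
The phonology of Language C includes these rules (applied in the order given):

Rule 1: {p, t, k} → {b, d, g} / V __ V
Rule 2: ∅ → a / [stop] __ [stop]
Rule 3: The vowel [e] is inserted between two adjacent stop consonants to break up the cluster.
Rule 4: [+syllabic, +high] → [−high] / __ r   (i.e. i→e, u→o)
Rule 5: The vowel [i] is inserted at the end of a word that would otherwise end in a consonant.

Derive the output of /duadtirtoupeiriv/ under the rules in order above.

Rule 1 (intervocalic voicing): /p/ is a voiceless stop between vowels /u/ and /e/, so it voices to [b]. /duadtirtoupeiriv/ → duadtirtoubeiriv.
Rule 2 (stop-cluster a-epenthesis): /d/ and /t/ form a stop–stop cluster, so [a] is inserted between them. /duadtirtoubeiriv/ → duadatirtoubeiriv.
Rule 3 (stop-cluster e-epenthesis): no segment meets the environment; /duadatirtoubeiriv/ is unchanged.
Rule 4 (pre-rhotic lowering): /i/ is a high vowel immediately before /r/, so it lowers to [e]. /i/ is a high vowel immediately before /r/, so it lowers to [e]. /duadatirtoubeiriv/ → duadatertoubeeriv.
Rule 5 (final i-epenthesis): the form ends in the consonant /v/, so [i] is inserted word-finally. /duadatertoubeeriv/ → duadatertoubeerivi.

duadatertoubeerivi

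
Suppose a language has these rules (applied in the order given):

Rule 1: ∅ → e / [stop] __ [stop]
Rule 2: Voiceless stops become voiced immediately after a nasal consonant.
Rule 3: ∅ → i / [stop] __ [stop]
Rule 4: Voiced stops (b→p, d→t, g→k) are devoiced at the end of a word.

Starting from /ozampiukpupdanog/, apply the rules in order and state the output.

ozambiukepupedanok

Rule 1 (stop-cluster e-epenthesis): /k/ and /p/ form a stop–stop cluster, so [e] is inserted between them. /p/ and /d/ form a stop–stop cluster, so [e] is inserted between them. /ozampiukpupdanog/ → ozampiukepupedanog.
Rule 2 (post-nasal voicing): /p/ is a voiceless stop immediately after the nasal /m/, so it voices to [b]. /ozampiukepupedanog/ → ozambiukepupedanog.
Rule 3 (stop-cluster i-epenthesis): no segment meets the environment; /ozambiukepupedanog/ is unchanged.
Rule 4 (final devoicing): /g/ is a voiced stop in word-final position, so it devoices to [k]. /ozambiukepupedanog/ → ozambiukepupedanok.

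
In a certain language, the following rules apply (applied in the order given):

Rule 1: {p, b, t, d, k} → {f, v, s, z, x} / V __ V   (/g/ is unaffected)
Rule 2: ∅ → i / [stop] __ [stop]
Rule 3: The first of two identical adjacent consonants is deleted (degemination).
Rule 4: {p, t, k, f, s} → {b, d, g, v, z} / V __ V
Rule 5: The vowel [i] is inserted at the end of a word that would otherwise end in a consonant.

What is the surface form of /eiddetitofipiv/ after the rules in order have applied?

Rule 1 (intervocalic spirantization): /t/ is a stop between vowels /e/ and /i/, so it spirantizes to the fricative [s]. /t/ is a stop between vowels /i/ and /o/, so it spirantizes to the fricative [s]. /p/ is a stop between vowels /i/ and /i/, so it spirantizes to the fricative [f]. /eiddetitofipiv/ → eiddesisofifiv.
Rule 2 (stop-cluster i-epenthesis): /d/ and /d/ form a stop–stop cluster, so [i] is inserted between them. /eiddesisofifiv/ → eididesisofifiv.
Rule 3 (degemination): no segment meets the environment; /eididesisofifiv/ is unchanged.
Rule 4 (intervocalic voicing): /s/ is a voiceless obstruent between vowels /e/ and /i/, so it voices to [z]. /s/ is a voiceless obstruent between vowels /i/ and /o/, so it voices to [z]. /f/ is a voiceless obstruent between vowels /o/ and /i/, so it voices to [v]. /f/ is a voiceless obstruent between vowels /i/ and /i/, so it voices to [v]. /eididesisofifiv/ → eididezizoviviv.
Rule 5 (final i-epenthesis): the form ends in the consonant /v/, so [i] is inserted word-finally. /eididezizoviviv/ → eididezizovivivi.

eididezizovivivi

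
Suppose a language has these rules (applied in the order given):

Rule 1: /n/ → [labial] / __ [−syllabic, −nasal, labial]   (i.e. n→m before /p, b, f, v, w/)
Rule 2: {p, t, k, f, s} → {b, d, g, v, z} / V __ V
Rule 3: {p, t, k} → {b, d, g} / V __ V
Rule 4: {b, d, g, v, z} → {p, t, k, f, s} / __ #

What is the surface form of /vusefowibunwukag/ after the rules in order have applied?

vuzevowibumwugak

Rule 1 (nasal place assimilation): /n/ precedes the labial consonant /w/, so it assimilates in place to [m]. /vusefowibunwukag/ → vusefowibumwukag.
Rule 2 (intervocalic voicing): /s/ is a voiceless obstruent between vowels /u/ and /e/, so it voices to [z]. /f/ is a voiceless obstruent between vowels /e/ and /o/, so it voices to [v]. /k/ is a voiceless obstruent between vowels /u/ and /a/, so it voices to [g]. /vusefowibumwukag/ → vuzevowibumwugag.
Rule 3 (intervocalic voicing): no segment meets the environment; /vuzevowibumwugag/ is unchanged.
Rule 4 (final devoicing): /g/ is a voiced obstruent in word-final position, so it devoices to [k]. /vuzevowibumwugag/ → vuzevowibumwugak.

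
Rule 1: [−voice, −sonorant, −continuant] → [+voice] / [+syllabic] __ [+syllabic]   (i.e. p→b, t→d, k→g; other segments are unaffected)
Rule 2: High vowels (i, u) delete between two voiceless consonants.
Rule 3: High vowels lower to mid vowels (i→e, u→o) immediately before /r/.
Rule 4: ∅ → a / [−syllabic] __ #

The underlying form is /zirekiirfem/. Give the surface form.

Rule 1 (intervocalic voicing): /k/ is a voiceless stop between vowels /e/ and /i/, so it voices to [g]. /zirekiirfem/ → ziregiirfem.
Rule 2 (high vowel syncope): no segment meets the environment; /ziregiirfem/ is unchanged.
Rule 3 (pre-rhotic lowering): /i/ is a high vowel immediately before /r/, so it lowers to [e]. /i/ is a high vowel immediately before /r/, so it lowers to [e]. /ziregiirfem/ → zeregierfem.
Rule 4 (final a-epenthesis): the form ends in the consonant /m/, so [a] is inserted word-finally. /zeregierfem/ → zeregierfema.

zeregierfema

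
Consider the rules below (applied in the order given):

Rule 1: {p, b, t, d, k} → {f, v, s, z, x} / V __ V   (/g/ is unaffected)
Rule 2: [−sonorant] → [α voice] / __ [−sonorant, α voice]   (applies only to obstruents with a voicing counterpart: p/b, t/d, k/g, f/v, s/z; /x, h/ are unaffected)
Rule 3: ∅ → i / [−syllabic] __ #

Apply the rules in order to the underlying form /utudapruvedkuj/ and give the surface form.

usuzapruvetkuji

Rule 1 (intervocalic spirantization): /t/ is a stop between vowels /u/ and /u/, so it spirantizes to the fricative [s]. /d/ is a stop between vowels /u/ and /a/, so it spirantizes to the fricative [z]. /utudapruvedkuj/ → usuzapruvedkuj.
Rule 2 (regressive voicing assimilation): /d/ precedes the voiceless obstruent /k/, so it devoices to [t] by assimilation. /usuzapruvedkuj/ → usuzapruvetkuj.
Rule 3 (final i-epenthesis): the form ends in the consonant /j/, so [i] is inserted word-finally. /usuzapruvetkuj/ → usuzapruvetkuji.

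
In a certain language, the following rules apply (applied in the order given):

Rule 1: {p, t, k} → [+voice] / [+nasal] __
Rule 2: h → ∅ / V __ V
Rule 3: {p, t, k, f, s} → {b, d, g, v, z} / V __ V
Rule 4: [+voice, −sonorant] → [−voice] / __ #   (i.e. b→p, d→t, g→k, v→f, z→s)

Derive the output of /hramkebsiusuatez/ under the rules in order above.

hramgebsiuzuades

Rule 1 (post-nasal voicing): /k/ is a voiceless stop immediately after the nasal /m/, so it voices to [g]. /hramkebsiusuatez/ → hramgebsiusuatez.
Rule 2 (intervocalic h-deletion): no segment meets the environment; /hramgebsiusuatez/ is unchanged.
Rule 3 (intervocalic voicing): /s/ is a voiceless obstruent between vowels /u/ and /u/, so it voices to [z]. /t/ is a voiceless obstruent between vowels /a/ and /e/, so it voices to [d]. /hramgebsiusuatez/ → hramgebsiuzuadez.
Rule 4 (final devoicing): /z/ is a voiced obstruent in word-final position, so it devoices to [s]. /hramgebsiuzuadez/ → hramgebsiuzuades.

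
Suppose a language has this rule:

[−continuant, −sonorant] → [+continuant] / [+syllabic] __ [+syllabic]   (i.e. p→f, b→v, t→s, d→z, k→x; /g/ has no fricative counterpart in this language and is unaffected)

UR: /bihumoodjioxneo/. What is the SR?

bihumoodjioxneo

No segment of /bihumoodjioxneo/ meets the structural description of the rule, so the form surfaces unchanged.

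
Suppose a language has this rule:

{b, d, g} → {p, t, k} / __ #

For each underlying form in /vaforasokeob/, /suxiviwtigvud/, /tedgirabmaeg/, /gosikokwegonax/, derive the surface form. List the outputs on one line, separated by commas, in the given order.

/vaforasokeob/: /b/ is a voiced stop in word-final position, so it devoices to [p]. → [vaforasokeop].
/suxiviwtigvud/: /d/ is a voiced stop in word-final position, so it devoices to [t]. → [suxiviwtigvut].
/tedgirabmaeg/: /g/ is a voiced stop in word-final position, so it devoices to [k]. → [tedgirabmaek].
/gosikokwegonax/: the rule's environment is not met; surfaces unchanged as [gosikokwegonax].

vaforasokeop, suxiviwtigvut, tedgirabmaek, gosikokwegonax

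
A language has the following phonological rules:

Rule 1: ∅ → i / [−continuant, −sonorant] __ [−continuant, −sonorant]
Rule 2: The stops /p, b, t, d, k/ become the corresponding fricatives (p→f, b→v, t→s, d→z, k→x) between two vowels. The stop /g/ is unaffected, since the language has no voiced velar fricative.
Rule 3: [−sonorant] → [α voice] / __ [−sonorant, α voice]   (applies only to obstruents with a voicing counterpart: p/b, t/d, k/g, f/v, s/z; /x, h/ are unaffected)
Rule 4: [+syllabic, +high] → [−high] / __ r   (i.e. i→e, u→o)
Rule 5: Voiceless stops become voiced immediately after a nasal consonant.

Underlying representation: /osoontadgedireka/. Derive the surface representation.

Rule 1 (stop-cluster i-epenthesis): /d/ and /g/ form a stop–stop cluster, so [i] is inserted between them. /osoontadgedireka/ → osoontadigedireka.
Rule 2 (intervocalic spirantization): /d/ is a stop between vowels /a/ and /i/, so it spirantizes to the fricative [z]. /d/ is a stop between vowels /e/ and /i/, so it spirantizes to the fricative [z]. /k/ is a stop between vowels /e/ and /a/, so it spirantizes to the fricative [x]. /osoontadigedireka/ → osoontazigezirexa.
Rule 3 (regressive voicing assimilation): no segment meets the environment; /osoontazigezirexa/ is unchanged.
Rule 4 (pre-rhotic lowering): /i/ is a high vowel immediately before /r/, so it lowers to [e]. /osoontazigezirexa/ → osoontazigezerexa.
Rule 5 (post-nasal voicing): /t/ is a voiceless stop immediately after the nasal /n/, so it voices to [d]. /osoontazigezerexa/ → osoondazigezerexa.

osoondazigezerexa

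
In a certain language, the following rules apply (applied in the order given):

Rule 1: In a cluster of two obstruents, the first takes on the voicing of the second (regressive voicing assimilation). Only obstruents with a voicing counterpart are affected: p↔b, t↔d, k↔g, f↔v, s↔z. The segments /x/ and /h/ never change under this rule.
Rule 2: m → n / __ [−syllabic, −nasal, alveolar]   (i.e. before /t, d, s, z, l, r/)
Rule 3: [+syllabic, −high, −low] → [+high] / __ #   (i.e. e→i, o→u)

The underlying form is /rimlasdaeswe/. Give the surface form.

rinlazdaeswi

Rule 1 (regressive voicing assimilation): /s/ precedes the voiced obstruent /d/, so it voices to [z] by assimilation. /rimlasdaeswe/ → rimlazdaeswe.
Rule 2 (nasal place assimilation): /m/ precedes the alveolar consonant /l/, so it assimilates in place to [n]. /rimlazdaeswe/ → rinlazdaeswe.
Rule 3 (final vowel raising): /e/ is a mid vowel in word-final position, so it raises to [i]. /rinlazdaeswe/ → rinlazdaeswi.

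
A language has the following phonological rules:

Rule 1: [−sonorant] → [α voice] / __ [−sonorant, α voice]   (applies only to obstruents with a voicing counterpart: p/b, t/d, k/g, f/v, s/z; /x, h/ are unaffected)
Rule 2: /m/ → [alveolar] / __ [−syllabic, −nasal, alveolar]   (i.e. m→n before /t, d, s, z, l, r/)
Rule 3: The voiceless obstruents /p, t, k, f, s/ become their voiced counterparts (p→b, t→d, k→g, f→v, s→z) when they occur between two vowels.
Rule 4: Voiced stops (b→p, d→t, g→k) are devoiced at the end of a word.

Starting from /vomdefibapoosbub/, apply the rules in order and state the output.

vondevibaboozbup

Rule 1 (regressive voicing assimilation): /s/ precedes the voiced obstruent /b/, so it voices to [z] by assimilation. /vomdefibapoosbub/ → vomdefibapoozbub.
Rule 2 (nasal place assimilation): /m/ precedes the alveolar consonant /d/, so it assimilates in place to [n]. /vomdefibapoozbub/ → vondefibapoozbub.
Rule 3 (intervocalic voicing): /f/ is a voiceless obstruent between vowels /e/ and /i/, so it voices to [v]. /p/ is a voiceless obstruent between vowels /a/ and /o/, so it voices to [b]. /vondefibapoozbub/ → vondevibaboozbub.
Rule 4 (final devoicing): /b/ is a voiced stop in word-final position, so it devoices to [p]. /vondevibaboozbub/ → vondevibaboozbup.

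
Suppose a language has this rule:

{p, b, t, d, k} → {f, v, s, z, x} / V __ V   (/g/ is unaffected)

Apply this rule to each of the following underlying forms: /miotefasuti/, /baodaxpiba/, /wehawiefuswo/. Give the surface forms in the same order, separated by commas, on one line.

/miotefasuti/: /t/ is a stop between vowels /o/ and /e/, so it spirantizes to the fricative [s]. /t/ is a stop between vowels /u/ and /i/, so it spirantizes to the fricative [s]. → [miosefasusi].
/baodaxpiba/: /d/ is a stop between vowels /o/ and /a/, so it spirantizes to the fricative [z]. /b/ is a stop between vowels /i/ and /a/, so it spirantizes to the fricative [v]. → [baozaxpiva].
/wehawiefuswo/: the rule's environment is not met; surfaces unchanged as [wehawiefuswo].

miosefasusi, baozaxpiva, wehawiefuswo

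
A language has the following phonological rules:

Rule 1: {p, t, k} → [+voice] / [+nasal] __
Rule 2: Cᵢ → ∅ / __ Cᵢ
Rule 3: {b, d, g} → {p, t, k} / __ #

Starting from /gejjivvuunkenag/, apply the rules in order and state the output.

gejivuungenak

Rule 1 (post-nasal voicing): /k/ is a voiceless stop immediately after the nasal /n/, so it voices to [g]. /gejjivvuunkenag/ → gejjivvuungenag.
Rule 2 (degemination): /jj/ is a geminate; the first /j/ deletes. /vv/ is a geminate; the first /v/ deletes. /gejjivvuungenag/ → gejivuungenag.
Rule 3 (final devoicing): /g/ is a voiced stop in word-final position, so it devoices to [k]. /gejivuungenag/ → gejivuungenak.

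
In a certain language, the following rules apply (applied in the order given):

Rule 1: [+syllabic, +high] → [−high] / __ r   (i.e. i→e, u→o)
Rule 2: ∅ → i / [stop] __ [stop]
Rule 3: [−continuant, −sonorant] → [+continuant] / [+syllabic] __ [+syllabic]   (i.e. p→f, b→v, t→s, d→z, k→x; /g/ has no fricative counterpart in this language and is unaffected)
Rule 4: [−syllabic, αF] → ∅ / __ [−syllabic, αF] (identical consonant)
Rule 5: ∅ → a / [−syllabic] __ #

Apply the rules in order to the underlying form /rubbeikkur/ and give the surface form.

Rule 1 (pre-rhotic lowering): /u/ is a high vowel immediately before /r/, so it lowers to [o]. /rubbeikkur/ → rubbeikkor.
Rule 2 (stop-cluster i-epenthesis): /b/ and /b/ form a stop–stop cluster, so [i] is inserted between them. /k/ and /k/ form a stop–stop cluster, so [i] is inserted between them. /rubbeikkor/ → rubibeikikor.
Rule 3 (intervocalic spirantization): /b/ is a stop between vowels /u/ and /i/, so it spirantizes to the fricative [v]. /b/ is a stop between vowels /i/ and /e/, so it spirantizes to the fricative [v]. /k/ is a stop between vowels /i/ and /i/, so it spirantizes to the fricative [x]. /k/ is a stop between vowels /i/ and /o/, so it spirantizes to the fricative [x]. /rubibeikikor/ → ruviveixixor.
Rule 4 (degemination): no segment meets the environment; /ruviveixixor/ is unchanged.
Rule 5 (final a-epenthesis): the form ends in the consonant /r/, so [a] is inserted word-finally. /ruviveixixor/ → ruviveixixora.

ruviveixixora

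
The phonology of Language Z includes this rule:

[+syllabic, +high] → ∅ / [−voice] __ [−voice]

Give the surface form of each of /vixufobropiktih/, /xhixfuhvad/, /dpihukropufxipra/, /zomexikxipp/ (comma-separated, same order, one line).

/vixufobropiktih/: /u/ is a high vowel flanked by voiceless consonants /x/ and /f/, so it deletes. /i/ is a high vowel flanked by voiceless consonants /p/ and /k/, so it deletes. /i/ is a high vowel flanked by voiceless consonants /t/ and /h/, so it deletes. → [vixfobropkth].
/xhixfuhvad/: /i/ is a high vowel flanked by voiceless consonants /h/ and /x/, so it deletes. /u/ is a high vowel flanked by voiceless consonants /f/ and /h/, so it deletes. → [xhxfhvad].
/dpihukropufxipra/: /i/ is a high vowel flanked by voiceless consonants /p/ and /h/, so it deletes. /u/ is a high vowel flanked by voiceless consonants /h/ and /k/, so it deletes. /u/ is a high vowel flanked by voiceless consonants /p/ and /f/, so it deletes. /i/ is a high vowel flanked by voiceless consonants /x/ and /p/, so it deletes. → [dphkropfxpra].
/zomexikxipp/: /i/ is a high vowel flanked by voiceless consonants /x/ and /k/, so it deletes. /i/ is a high vowel flanked by voiceless consonants /x/ and /p/, so it deletes. → [zomexkxpp].

vixfobropkth, xhxfhvad, dphkropfxpra, zomexkxpp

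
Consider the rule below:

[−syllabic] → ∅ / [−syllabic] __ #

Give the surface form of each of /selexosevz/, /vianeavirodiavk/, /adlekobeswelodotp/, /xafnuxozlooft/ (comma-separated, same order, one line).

selexosev, vianeavirodiav, adlekobeswelodot, xafnuxozloof

/selexosevz/: /z/ is the second consonant of a word-final cluster /vz/, so it deletes. → [selexosev].
/vianeavirodiavk/: /k/ is the second consonant of a word-final cluster /vk/, so it deletes. → [vianeavirodiav].
/adlekobeswelodotp/: /p/ is the second consonant of a word-final cluster /tp/, so it deletes. → [adlekobeswelodot].
/xafnuxozlooft/: /t/ is the second consonant of a word-final cluster /ft/, so it deletes. → [xafnuxozloof].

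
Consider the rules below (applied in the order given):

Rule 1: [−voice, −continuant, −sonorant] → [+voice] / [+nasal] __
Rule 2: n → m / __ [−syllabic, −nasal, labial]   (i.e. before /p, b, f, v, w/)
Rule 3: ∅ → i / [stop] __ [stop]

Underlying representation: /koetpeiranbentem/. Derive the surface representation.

koetipeirambendem

Rule 1 (post-nasal voicing): /t/ is a voiceless stop immediately after the nasal /n/, so it voices to [d]. /koetpeiranbentem/ → koetpeiranbendem.
Rule 2 (nasal place assimilation): /n/ precedes the labial consonant /b/, so it assimilates in place to [m]. /koetpeiranbendem/ → koetpeirambendem.
Rule 3 (stop-cluster i-epenthesis): /t/ and /p/ form a stop–stop cluster, so [i] is inserted between them. /koetpeirambendem/ → koetipeirambendem.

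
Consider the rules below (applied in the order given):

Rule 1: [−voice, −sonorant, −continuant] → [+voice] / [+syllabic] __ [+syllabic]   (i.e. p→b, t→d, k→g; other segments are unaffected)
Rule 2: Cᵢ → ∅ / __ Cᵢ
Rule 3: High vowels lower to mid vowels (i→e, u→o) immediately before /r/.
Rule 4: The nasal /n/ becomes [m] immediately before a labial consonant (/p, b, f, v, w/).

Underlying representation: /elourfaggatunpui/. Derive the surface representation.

eloorfagadumpui

Rule 1 (intervocalic voicing): /t/ is a voiceless stop between vowels /a/ and /u/, so it voices to [d]. /elourfaggatunpui/ → elourfaggadunpui.
Rule 2 (degemination): /gg/ is a geminate; the first /g/ deletes. /elourfaggadunpui/ → elourfagadunpui.
Rule 3 (pre-rhotic lowering): /u/ is a high vowel immediately before /r/, so it lowers to [o]. /elourfagadunpui/ → eloorfagadunpui.
Rule 4 (nasal place assimilation): /n/ precedes the labial consonant /p/, so it assimilates in place to [m]. /eloorfagadunpui/ → eloorfagadumpui.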